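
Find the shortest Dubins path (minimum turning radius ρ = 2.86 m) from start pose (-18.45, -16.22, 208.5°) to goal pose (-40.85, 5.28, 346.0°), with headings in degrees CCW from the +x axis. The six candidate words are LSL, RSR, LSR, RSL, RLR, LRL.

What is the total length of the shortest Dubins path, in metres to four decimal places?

Let ψ = atan2(Δy, Δx) = atan2(21.50, -22.40) = 136.1745° be the start→goal bearing.
Normalize: d = |goal − start| / ρ = 31.048510/2.86 = 10.856123, α = (θ_start − ψ) mod 360° = 72.3255° = 1.262319 rad, β = (θ_goal − ψ) mod 360° = 209.8255° = 3.662146 rad.
Common terms: sin α = 0.952797, cos α = 0.303608, sin β = -0.497361, cos β = -0.867544, cos(α−β) = -0.737277, d² = 117.855396. Work in radians in the unit-radius frame; every candidate has L = ρ·(t + p + q).
LSL: p² = 2 + d² − 2cos(α−β) + 2d(sin α − sin β) = 152.816127; p = √p² = 12.361882; φ = atan2(cos β − cos α, d + sin α − sin β) = -0.094881 rad; t = (φ − α) mod 2π = 4.925985 rad, q = (β − φ) mod 2π = 3.757028 rad → L = 2.86·(4.925985 + 12.361882 + 3.757028) = 2.86·21.044895 = 60.188400 m
RSR: p² = 2 + d² − 2cos(α−β) + 2d(sin β − sin α) = 89.843775; p = √p² = 9.478596; φ = atan2(cos α − cos β, d − sin α + sin β) = 0.123874 rad; t = (α − φ) mod 2π = 1.138445 rad, q = (φ − β) mod 2π = 2.744913 rad → L = 2.86·(1.138445 + 9.478596 + 2.744913) = 2.86·13.361953 = 38.215186 m
LSR: p² = d² − 2 + 2cos(α−β) + 2d(sin α + sin β) = 124.269385; p = √p² = 11.147618; φ = atan2(−cos α − cos β, d + sin α + sin β) − atan2(−2, p) = 0.227335 rad; t = (φ − α) mod 2π = 5.248202 rad, q = (φ − β) mod 2π = 2.848374 rad → L = 2.86·(5.248202 + 11.147618 + 2.848374) = 2.86·19.244194 = 55.038396 m
RSL: p² = d² − 2 + 2cos(α−β) − 2d(sin α + sin β) = 104.492299; p = √p² = 10.222147; φ = atan2(cos α + cos β, d − sin α − sin β) − atan2(2, p) = -0.247381 rad; t = (α − φ) mod 2π = 1.509700 rad, q = (β − φ) mod 2π = 3.909527 rad → L = 2.86·(1.509700 + 10.222147 + 3.909527) = 2.86·15.641374 = 44.734330 m
RLR: c = (6 − d² + 2cos(α−β) + 2d(sin α − sin β))/8 = -10.230472, |c| > 1 → infeasible
LRL: c = (6 − d² + 2cos(α−β) − 2d(sin α − sin β))/8 = -18.102016, |c| > 1 → infeasible
Shortest: RSR with L = 38.215186 m ≈ 38.2152 m

38.2152 m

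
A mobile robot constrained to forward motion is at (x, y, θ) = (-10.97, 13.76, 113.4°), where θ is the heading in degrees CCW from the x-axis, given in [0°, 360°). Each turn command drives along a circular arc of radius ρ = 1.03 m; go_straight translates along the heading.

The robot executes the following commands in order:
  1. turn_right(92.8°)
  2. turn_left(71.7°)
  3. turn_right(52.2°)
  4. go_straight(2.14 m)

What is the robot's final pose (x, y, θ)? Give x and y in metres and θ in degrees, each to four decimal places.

set_pose: (x, y, θ) = (-10.9700, 13.7600, 113.4000°), ρ = 1.03
turn_right(92.8°): centre at ρ to the right, rotate −92.8° → (-10.3871, 15.1332, 20.6000°)
turn_left(71.7°): centre at ρ to the left, rotate +71.7° → (-9.7203, 16.1387, 92.3000°)
turn_right(52.2°): centre at ρ to the right, rotate −52.2° → (-9.3546, 16.9679, 40.1000°)
go_straight(2.14): x += 2.14·cos θ, y += 2.14·sin θ → (-7.7177, 18.3463, 40.1000°)

(-7.7177, 18.3463, 40.1000°)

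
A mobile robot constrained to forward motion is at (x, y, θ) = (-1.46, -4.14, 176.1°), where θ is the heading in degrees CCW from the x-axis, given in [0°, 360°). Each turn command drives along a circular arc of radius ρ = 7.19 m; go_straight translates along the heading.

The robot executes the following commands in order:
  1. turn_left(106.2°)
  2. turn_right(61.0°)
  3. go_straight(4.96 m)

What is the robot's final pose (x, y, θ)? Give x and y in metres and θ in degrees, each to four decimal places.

(-14.9798, -23.0519, 221.3000°)

set_pose: (x, y, θ) = (-1.4600, -4.1400, 176.1000°), ρ = 7.19
turn_left(106.2°): centre at ρ to the left, rotate +106.2° → (-8.9740, -12.8450, 282.3000°)
turn_right(61.0°): centre at ρ to the right, rotate −61.0° → (-11.2535, -19.7783, 221.3000°)
go_straight(4.96): x += 4.96·cos θ, y += 4.96·sin θ → (-14.9798, -23.0519, 221.3000°)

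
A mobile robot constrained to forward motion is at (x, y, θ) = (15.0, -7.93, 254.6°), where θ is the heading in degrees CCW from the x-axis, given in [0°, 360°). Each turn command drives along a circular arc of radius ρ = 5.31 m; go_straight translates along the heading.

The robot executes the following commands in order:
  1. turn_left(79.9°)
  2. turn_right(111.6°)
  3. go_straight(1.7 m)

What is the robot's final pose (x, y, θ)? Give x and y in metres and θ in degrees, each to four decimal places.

set_pose: (x, y, θ) = (15.0000, -7.9300, 254.6000°), ρ = 5.31
turn_left(79.9°): centre at ρ to the left, rotate +79.9° → (17.8333, -14.1328, 334.5000°)
turn_right(111.6°): centre at ρ to the right, rotate −111.6° → (19.1619, -22.8154, 222.9000°)
go_straight(1.7): x += 1.7·cos θ, y += 1.7·sin θ → (17.9166, -23.9726, 222.9000°)

(17.9166, -23.9726, 222.9000°)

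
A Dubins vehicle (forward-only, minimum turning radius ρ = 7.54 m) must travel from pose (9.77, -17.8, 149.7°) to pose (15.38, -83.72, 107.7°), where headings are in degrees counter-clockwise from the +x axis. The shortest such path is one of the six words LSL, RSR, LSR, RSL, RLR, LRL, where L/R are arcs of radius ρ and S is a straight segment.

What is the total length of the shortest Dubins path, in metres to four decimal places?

Let ψ = atan2(Δy, Δx) = atan2(-65.92, 5.61) = -85.1357° be the start→goal bearing.
Normalize: d = |goal − start| / ρ = 66.158284/7.54 = 8.774308, α = (θ_start − ψ) mod 360° = 234.8357° = 4.098656 rad, β = (θ_goal − ψ) mod 360° = 192.8357° = 3.365617 rad.
Common terms: sin α = -0.817504, cos α = -0.575923, sin β = -0.222156, cos β = -0.975011, cos(α−β) = 0.743145, d² = 76.988484. Work in radians in the unit-radius frame; every candidate has L = ρ·(t + p + q).
LSL: p² = 2 + d² − 2cos(α−β) + 2d(sin α − sin β) = 67.054660; p = √p² = 8.188691; φ = atan2(cos β − cos α, d + sin α − sin β) = -0.048756 rad; t = (φ − α) mod 2π = 2.135774 rad, q = (β − φ) mod 2π = 3.414373 rad → L = 7.54·(2.135774 + 8.188691 + 3.414373) = 7.54·13.738838 = 103.590838 m
RSR: p² = 2 + d² − 2cos(α−β) + 2d(sin β − sin α) = 87.949729; p = √p² = 9.378152; φ = atan2(cos α − cos β, d − sin α + sin β) = 0.042568 rad; t = (α − φ) mod 2π = 4.056088 rad, q = (φ − β) mod 2π = 2.960136 rad → L = 7.54·(4.056088 + 9.378152 + 2.960136) = 7.54·16.394375 = 123.613590 m
LSR: p² = d² − 2 + 2cos(α−β) + 2d(sin α + sin β) = 58.230195; p = √p² = 7.630871; φ = atan2(−cos α − cos β, d + sin α + sin β) − atan2(−2, p) = 0.454221 rad; t = (φ − α) mod 2π = 2.638751 rad, q = (φ − β) mod 2π = 3.371789 rad → L = 7.54·(2.638751 + 7.630871 + 3.371789) = 7.54·13.641411 = 102.856240 m
RSL: p² = d² − 2 + 2cos(α−β) − 2d(sin α + sin β) = 94.719353; p = √p² = 9.732387; φ = atan2(cos α + cos β, d − sin α − sin β) − atan2(2, p) = -0.359415 rad; t = (α − φ) mod 2π = 4.458071 rad, q = (β − φ) mod 2π = 3.725032 rad → L = 7.54·(4.458071 + 9.732387 + 3.725032) = 7.54·17.915490 = 135.082793 m
RLR: c = (6 − d² + 2cos(α−β) + 2d(sin α − sin β))/8 = -9.993716, |c| > 1 → infeasible
LRL: c = (6 − d² + 2cos(α−β) − 2d(sin α − sin β))/8 = -7.381832, |c| > 1 → infeasible
Shortest: LSR with L = 102.856240 m ≈ 102.8562 m

102.8562 m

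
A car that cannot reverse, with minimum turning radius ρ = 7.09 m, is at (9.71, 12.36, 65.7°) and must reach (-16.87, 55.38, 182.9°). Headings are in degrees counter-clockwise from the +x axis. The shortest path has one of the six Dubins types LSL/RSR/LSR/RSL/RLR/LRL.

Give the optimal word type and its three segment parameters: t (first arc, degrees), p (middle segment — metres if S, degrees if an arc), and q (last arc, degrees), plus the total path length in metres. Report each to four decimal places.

Let ψ = atan2(Δy, Δx) = atan2(43.02, -26.58) = 121.7099° be the start→goal bearing.
Normalize: d = |goal − start| / ρ = 50.568931/7.09 = 7.132430, α = (θ_start − ψ) mod 360° = 303.9901° = 5.305628 rad, β = (θ_goal − ψ) mod 360° = 61.1901° = 1.067968 rad.
Common terms: sin α = -0.829135, cos α = 0.559049, sin β = 0.876223, cos β = 0.481906, cos(α−β) = -0.457098, d² = 50.871563. Work in radians in the unit-radius frame; every candidate has L = ρ·(t + p + q).
LSL: p² = 2 + d² − 2cos(α−β) + 2d(sin α − sin β) = 29.459069; p = √p² = 5.427621; φ = atan2(cos β − cos α, d + sin α − sin β) = -0.014214 rad; t = (φ − α) mod 2π = 0.963344 rad, q = (β − φ) mod 2π = 1.082182 rad → L = 7.09·(0.963344 + 5.427621 + 1.082182) = 7.09·7.473147 = 52.984611 m
RSR: p² = 2 + d² − 2cos(α−β) + 2d(sin β − sin α) = 78.112448; p = √p² = 8.838125; φ = atan2(cos α − cos β, d − sin α + sin β) = 0.008729 rad; t = (α − φ) mod 2π = 5.296899 rad, q = (φ − β) mod 2π = 5.223946 rad → L = 7.09·(5.296899 + 8.838125 + 5.223946) = 7.09·19.358969 = 137.255093 m
LSR: p² = d² − 2 + 2cos(α−β) + 2d(sin α + sin β) = 48.629079; p = √p² = 6.973455; φ = atan2(−cos α − cos β, d + sin α + sin β) − atan2(−2, p) = 0.135319 rad; t = (φ − α) mod 2π = 1.112877 rad, q = (φ − β) mod 2π = 5.350536 rad → L = 7.09·(1.112877 + 6.973455 + 5.350536) = 7.09·13.436868 = 95.267393 m
RSL: p² = d² − 2 + 2cos(α−β) − 2d(sin α + sin β) = 47.285654; p = √p² = 6.876457; φ = atan2(cos α + cos β, d − sin α − sin β) − atan2(2, p) = -0.137166 rad; t = (α − φ) mod 2π = 5.442793 rad, q = (β − φ) mod 2π = 1.205134 rad → L = 7.09·(5.442793 + 6.876457 + 1.205134) = 7.09·13.524384 = 95.887882 m
RLR: c = (6 − d² + 2cos(α−β) + 2d(sin α − sin β))/8 = -8.764056, |c| > 1 → infeasible
LRL: c = (6 − d² + 2cos(α−β) − 2d(sin α − sin β))/8 = -2.682384, |c| > 1 → infeasible
Shortest: LSL with L = 52.984611 m ≈ 52.9846 m
Convert LSL to answer units (arcs ×180/π): t = 0.963344·180/π = 55.1956°, p = ρ·p = 7.09·5.427621 = 38.4818 m, q = 1.082182·180/π = 62.0044°, L = 52.9846 m.

LSL: t = 55.1956°, p = 38.4818 m, q = 62.0044°, L = 52.9846 m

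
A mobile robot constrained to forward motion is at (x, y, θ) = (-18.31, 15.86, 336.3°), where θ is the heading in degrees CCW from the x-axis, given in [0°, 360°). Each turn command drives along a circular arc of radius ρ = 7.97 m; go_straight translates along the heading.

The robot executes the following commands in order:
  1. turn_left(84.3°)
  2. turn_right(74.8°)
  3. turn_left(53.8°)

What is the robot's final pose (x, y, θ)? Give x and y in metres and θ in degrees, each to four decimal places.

(7.7711, 24.6448, 39.6000°)

set_pose: (x, y, θ) = (-18.3100, 15.8600, 336.3000°), ρ = 7.97
turn_left(84.3°): centre at ρ to the left, rotate +84.3° → (-8.1629, 19.2453, 420.6000° ≡ 60.6000°)
turn_right(74.8°): centre at ρ to the right, rotate −74.8° → (0.7358, 23.0593, -14.2000° ≡ 345.8000°)
turn_left(53.8°): centre at ρ to the left, rotate +53.8° → (7.7711, 24.6448, 399.6000° ≡ 39.6000°)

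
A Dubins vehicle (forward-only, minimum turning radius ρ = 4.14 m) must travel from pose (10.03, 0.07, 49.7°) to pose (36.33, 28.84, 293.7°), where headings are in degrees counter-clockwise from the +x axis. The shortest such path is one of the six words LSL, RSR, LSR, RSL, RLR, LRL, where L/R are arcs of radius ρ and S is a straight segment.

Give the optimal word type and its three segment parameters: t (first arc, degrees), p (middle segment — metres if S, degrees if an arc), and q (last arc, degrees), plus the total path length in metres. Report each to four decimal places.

Let ψ = atan2(Δy, Δx) = atan2(28.77, 26.30) = 47.5681° be the start→goal bearing.
Normalize: d = |goal − start| / ρ = 38.979519/4.14 = 9.415343, α = (θ_start − ψ) mod 360° = 2.1319° = 0.037209 rad, β = (θ_goal − ψ) mod 360° = 246.1319° = 4.295812 rad.
Common terms: sin α = 0.037200, cos α = 0.999308, sin β = -0.914479, cos β = -0.404633, cos(α−β) = -0.438371, d² = 88.648679. Work in radians in the unit-radius frame; every candidate has L = ρ·(t + p + q).
LSL: p² = 2 + d² − 2cos(α−β) + 2d(sin α − sin β) = 109.446194; p = √p² = 10.461653; φ = atan2(cos β − cos α, d + sin α − sin β) = -0.134605 rad; t = (φ − α) mod 2π = 6.111372 rad, q = (β − φ) mod 2π = 4.430417 rad → L = 4.14·(6.111372 + 10.461653 + 4.430417) = 4.14·21.003442 = 86.954251 m
RSR: p² = 2 + d² − 2cos(α−β) + 2d(sin β − sin α) = 73.604649; p = √p² = 8.579315; φ = atan2(cos α − cos β, d − sin α + sin β) = 0.164382 rad; t = (α − φ) mod 2π = 6.156012 rad, q = (φ − β) mod 2π = 2.151755 rad → L = 4.14·(6.156012 + 8.579315 + 2.151755) = 4.14·16.887082 = 69.912521 m
LSR: p² = d² − 2 + 2cos(α−β) + 2d(sin α + sin β) = 69.252165; p = √p² = 8.321789; φ = atan2(−cos α − cos β, d + sin α + sin β) − atan2(−2, p) = 0.166322 rad; t = (φ − α) mod 2π = 0.129114 rad, q = (φ − β) mod 2π = 2.153696 rad → L = 4.14·(0.129114 + 8.321789 + 2.153696) = 4.14·10.604598 = 43.903035 m
RSL: p² = d² − 2 + 2cos(α−β) − 2d(sin α + sin β) = 102.291709; p = √p² = 10.113936; φ = atan2(cos α + cos β, d − sin α − sin β) − atan2(2, p) = -0.137516 rad; t = (α − φ) mod 2π = 0.174724 rad, q = (β − φ) mod 2π = 4.433327 rad → L = 4.14·(0.174724 + 10.113936 + 4.433327) = 4.14·14.721988 = 60.949030 m
RLR: c = (6 − d² + 2cos(α−β) + 2d(sin α − sin β))/8 = -8.200581, |c| > 1 → infeasible
LRL: c = (6 − d² + 2cos(α−β) − 2d(sin α − sin β))/8 = -12.680774, |c| > 1 → infeasible
Shortest: LSR with L = 43.903035 m ≈ 43.9030 m
Convert LSR to answer units (arcs ×180/π): t = 0.129114·180/π = 7.3977°, p = ρ·p = 4.14·8.321789 = 34.4522 m, q = 2.153696·180/π = 123.3977°, L = 43.9030 m.

LSR: t = 7.3977°, p = 34.4522 m, q = 123.3977°, L = 43.9030 m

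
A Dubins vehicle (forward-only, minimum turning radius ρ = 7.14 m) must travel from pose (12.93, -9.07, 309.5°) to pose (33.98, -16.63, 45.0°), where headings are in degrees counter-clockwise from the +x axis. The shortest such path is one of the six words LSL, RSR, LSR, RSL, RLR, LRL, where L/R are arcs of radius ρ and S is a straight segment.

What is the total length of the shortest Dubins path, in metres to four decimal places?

Let ψ = atan2(Δy, Δx) = atan2(-7.56, 21.05) = -19.7555° be the start→goal bearing.
Normalize: d = |goal − start| / ρ = 22.366406/7.14 = 3.132550, α = (θ_start − ψ) mod 360° = 329.2555° = 5.746592 rad, β = (θ_goal − ψ) mod 360° = 64.7555° = 1.130197 rad.
Common terms: sin α = -0.511211, cos α = 0.859455, sin β = 0.904496, cos β = 0.426482, cos(α−β) = -0.095846, d² = 9.812868. Work in radians in the unit-radius frame; every candidate has L = ρ·(t + p + q).
LSL: p² = 2 + d² − 2cos(α−β) + 2d(sin α − sin β) = 3.135016; p = √p² = 1.770598; φ = atan2(cos β − cos α, d + sin α − sin β) = -0.247040 rad; t = (φ − α) mod 2π = 0.289553 rad, q = (β − φ) mod 2π = 1.377237 rad → L = 7.14·(0.289553 + 1.770598 + 1.377237) = 7.14·3.437387 = 24.542944 m
RSR: p² = 2 + d² − 2cos(α−β) + 2d(sin β − sin α) = 20.874104; p = √p² = 4.568819; φ = atan2(cos α − cos β, d − sin α + sin β) = 0.094909 rad; t = (α − φ) mod 2π = 5.651683 rad, q = (φ − β) mod 2π = 5.247898 rad → L = 7.14·(5.651683 + 4.568819 + 5.247898) = 7.14·15.468400 = 110.444375 m
LSR: p² = d² − 2 + 2cos(α−β) + 2d(sin α + sin β) = 10.085148; p = √p² = 3.175712; φ = atan2(−cos α − cos β, d + sin α + sin β) − atan2(−2, p) = 0.212303 rad; t = (φ − α) mod 2π = 0.748896 rad, q = (φ − β) mod 2π = 5.365292 rad → L = 7.14·(0.748896 + 3.175712 + 5.365292) = 7.14·9.289899 = 66.329882 m
RSL: p² = d² − 2 + 2cos(α−β) − 2d(sin α + sin β) = 5.157205; p = √p² = 2.270948; φ = atan2(cos α + cos β, d − sin α − sin β) − atan2(2, p) = -0.283136 rad; t = (α − φ) mod 2π = 6.029728 rad, q = (β − φ) mod 2π = 1.413333 rad → L = 7.14·(6.029728 + 2.270948 + 1.413333) = 7.14·9.714009 = 69.358025 m
RLR: c = (6 − d² + 2cos(α−β) + 2d(sin α − sin β))/8 = -1.609263, |c| > 1 → infeasible
LRL: c = (6 − d² + 2cos(α−β) − 2d(sin α − sin β))/8 = 0.608123; p = 2π − arccos c = 5.366083 rad; φ = atan2(cos β − cos α, d + sin α − sin β) = -0.247040 rad; t = (φ − α + p/2) mod 2π = 2.972594 rad, q = (β − α − t + p) mod 2π = 4.060278 rad → L = 7.14·(2.972594 + 5.366083 + 4.060278) = 7.14·12.398955 = 88.528541 m
Shortest: LSL with L = 24.542944 m ≈ 24.5429 m

24.5429 m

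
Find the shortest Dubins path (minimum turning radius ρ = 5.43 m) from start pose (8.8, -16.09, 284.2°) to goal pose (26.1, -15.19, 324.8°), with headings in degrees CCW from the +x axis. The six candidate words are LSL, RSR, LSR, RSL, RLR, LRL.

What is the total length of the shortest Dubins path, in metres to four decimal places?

40.0416 m

Let ψ = atan2(Δy, Δx) = atan2(0.90, 17.30) = 2.9780° be the start→goal bearing.
Normalize: d = |goal − start| / ρ = 17.323395/5.43 = 3.190312, α = (θ_start − ψ) mod 360° = 281.2220° = 4.908249 rad, β = (θ_goal − ψ) mod 360° = 321.8220° = 5.616853 rad.
Common terms: sin α = -0.980881, cos α = 0.194611, sin β = -0.618107, cos β = 0.786094, cos(α−β) = 0.759271, d² = 10.178091. Work in radians in the unit-radius frame; every candidate has L = ρ·(t + p + q).
LSL: p² = 2 + d² − 2cos(α−β) + 2d(sin α − sin β) = 8.344826; p = √p² = 2.888741; φ = atan2(cos β − cos α, d + sin α − sin β) = 0.206213 rad; t = (φ − α) mod 2π = 1.581149 rad, q = (β − φ) mod 2π = 5.410640 rad → L = 5.43·(1.581149 + 2.888741 + 5.410640) = 5.43·9.880530 = 53.651279 m
RSR: p² = 2 + d² − 2cos(α−β) + 2d(sin β − sin α) = 12.974271; p = √p² = 3.601982; φ = atan2(cos α − cos β, d − sin α + sin β) = -0.164958 rad; t = (α − φ) mod 2π = 5.073207 rad, q = (φ − β) mod 2π = 0.501375 rad → L = 5.43·(5.073207 + 3.601982 + 0.501375) = 5.43·9.176563 = 49.828738 m
LSR: p² = d² − 2 + 2cos(α−β) + 2d(sin α + sin β) = -0.505904 < 0 → infeasible
RSL: p² = d² − 2 + 2cos(α−β) − 2d(sin α + sin β) = 19.899172; p = √p² = 4.460849; φ = atan2(cos α + cos β, d − sin α − sin β) − atan2(2, p) = -0.219499 rad; t = (α − φ) mod 2π = 5.127749 rad, q = (β − φ) mod 2π = 5.836352 rad → L = 5.43·(5.127749 + 4.460849 + 5.836352) = 5.43·15.424950 = 83.757476 m
RLR: c = (6 − d² + 2cos(α−β) + 2d(sin α − sin β))/8 = -0.621784; p = 2π − arccos c = 4.041371 rad; φ = atan2(cos α − cos β, d − sin α + sin β) = -0.164958 rad; t = (α − φ + p/2) mod 2π = 0.810707 rad, q = (α − β − t + p) mod 2π = 2.522060 rad → L = 5.43·(0.810707 + 4.041371 + 2.522060) = 5.43·7.374138 = 40.041567 m
LRL: c = (6 − d² + 2cos(α−β) − 2d(sin α − sin β))/8 = -0.043103; p = 2π − arccos c = 4.669272 rad; φ = atan2(cos β − cos α, d + sin α − sin β) = 0.206213 rad; t = (φ − α + p/2) mod 2π = 3.915785 rad, q = (β − α − t + p) mod 2π = 1.462091 rad → L = 5.43·(3.915785 + 4.669272 + 1.462091) = 5.43·10.047148 = 54.556016 m
Shortest: RLR with L = 40.041567 m ≈ 40.0416 m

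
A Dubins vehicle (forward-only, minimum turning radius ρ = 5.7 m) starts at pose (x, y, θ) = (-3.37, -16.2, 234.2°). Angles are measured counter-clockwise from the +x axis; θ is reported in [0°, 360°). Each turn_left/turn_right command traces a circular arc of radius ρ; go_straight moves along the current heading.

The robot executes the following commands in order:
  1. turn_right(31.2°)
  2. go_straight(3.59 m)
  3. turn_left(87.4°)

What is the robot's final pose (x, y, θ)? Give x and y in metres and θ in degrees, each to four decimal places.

set_pose: (x, y, θ) = (-3.3700, -16.2000, 234.2000°), ρ = 5.7
turn_right(31.2°): centre at ρ to the right, rotate −31.2° → (-5.7659, -18.1126, 203.0000°)
go_straight(3.59): x += 3.59·cos θ, y += 3.59·sin θ → (-9.0705, -19.5153, 203.0000°)
turn_left(87.4°): centre at ρ to the left, rotate +87.4° → (-12.1858, -26.7491, 290.4000°)

(-12.1858, -26.7491, 290.4000°)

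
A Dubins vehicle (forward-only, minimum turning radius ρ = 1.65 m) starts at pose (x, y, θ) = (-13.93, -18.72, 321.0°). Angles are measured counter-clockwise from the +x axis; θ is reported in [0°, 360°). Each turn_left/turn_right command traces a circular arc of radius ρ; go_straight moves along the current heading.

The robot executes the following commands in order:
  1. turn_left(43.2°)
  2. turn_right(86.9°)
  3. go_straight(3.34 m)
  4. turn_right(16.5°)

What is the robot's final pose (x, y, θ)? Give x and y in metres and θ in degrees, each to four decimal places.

set_pose: (x, y, θ) = (-13.9300, -18.7200, 321.0000°), ρ = 1.65
turn_left(43.2°): centre at ρ to the left, rotate +43.2° → (-12.7708, -19.0833, 364.2000° ≡ 4.2000°)
turn_right(86.9°): centre at ρ to the right, rotate −86.9° → (-11.0133, -20.5192, -82.7000° ≡ 277.3000°)
go_straight(3.34): x += 3.34·cos θ, y += 3.34·sin θ → (-10.5889, -23.8321, 277.3000°)
turn_right(16.5°): centre at ρ to the right, rotate −16.5° → (-10.5968, -24.3056, 260.8000°)

(-10.5968, -24.3056, 260.8000°)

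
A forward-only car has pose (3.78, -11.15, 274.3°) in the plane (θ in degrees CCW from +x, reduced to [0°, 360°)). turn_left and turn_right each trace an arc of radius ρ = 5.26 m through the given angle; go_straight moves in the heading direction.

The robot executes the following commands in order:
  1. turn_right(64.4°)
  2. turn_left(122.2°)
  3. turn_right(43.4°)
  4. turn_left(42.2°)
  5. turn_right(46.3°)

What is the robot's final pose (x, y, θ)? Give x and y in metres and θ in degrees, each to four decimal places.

set_pose: (x, y, θ) = (3.7800, -11.1500, 274.3000°), ρ = 5.26
turn_right(64.4°): centre at ρ to the right, rotate −64.4° → (1.1569, -16.1043, 209.9000°)
turn_left(122.2°): centre at ρ to the left, rotate +122.2° → (1.3176, -25.3127, 332.1000°)
turn_right(43.4°): centre at ρ to the right, rotate −43.4° → (3.8386, -28.2749, 288.7000°)
turn_left(42.2°): centre at ρ to the left, rotate +42.2° → (6.2628, -31.1845, 330.9000°)
turn_right(46.3°): centre at ρ to the right, rotate −46.3° → (8.7948, -34.4547, 284.6000°)

(8.7948, -34.4547, 284.6000°)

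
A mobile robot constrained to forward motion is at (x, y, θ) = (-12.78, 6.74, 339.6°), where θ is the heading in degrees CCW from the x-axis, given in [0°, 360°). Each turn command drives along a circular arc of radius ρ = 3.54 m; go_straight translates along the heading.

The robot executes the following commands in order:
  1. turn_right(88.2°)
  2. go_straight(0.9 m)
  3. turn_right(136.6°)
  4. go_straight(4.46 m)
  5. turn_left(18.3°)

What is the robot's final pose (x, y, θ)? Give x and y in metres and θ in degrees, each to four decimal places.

set_pose: (x, y, θ) = (-12.7800, 6.7400, 339.6000°), ρ = 3.54
turn_right(88.2°): centre at ρ to the right, rotate −88.2° → (-10.6588, 2.2929, 251.4000°)
go_straight(0.9): x += 0.9·cos θ, y += 0.9·sin θ → (-10.9459, 1.4399, 251.4000°)
turn_right(136.6°): centre at ρ to the right, rotate −136.6° → (-17.5145, 1.0842, 114.8000°)
go_straight(4.46): x += 4.46·cos θ, y += 4.46·sin θ → (-19.3853, 5.1329, 114.8000°)
turn_left(18.3°): centre at ρ to the left, rotate +18.3° → (-20.0141, 6.0668, 133.1000°)

(-20.0141, 6.0668, 133.1000°)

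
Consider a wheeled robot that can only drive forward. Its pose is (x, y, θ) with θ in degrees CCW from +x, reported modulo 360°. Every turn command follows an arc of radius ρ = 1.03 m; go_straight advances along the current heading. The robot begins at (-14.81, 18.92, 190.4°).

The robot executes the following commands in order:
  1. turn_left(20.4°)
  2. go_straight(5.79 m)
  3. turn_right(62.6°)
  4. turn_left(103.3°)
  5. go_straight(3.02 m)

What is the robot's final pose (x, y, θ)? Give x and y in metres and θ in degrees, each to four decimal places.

(-23.6728, 12.4238, 251.5000°)

set_pose: (x, y, θ) = (-14.8100, 18.9200, 190.4000°), ρ = 1.03
turn_left(20.4°): centre at ρ to the left, rotate +20.4° → (-15.1515, 18.7917, 210.8000°)
go_straight(5.79): x += 5.79·cos θ, y += 5.79·sin θ → (-20.1248, 15.8269, 210.8000°)
turn_right(62.6°): centre at ρ to the right, rotate −62.6° → (-21.1950, 15.8363, 148.2000°)
turn_left(103.3°): centre at ρ to the left, rotate +103.3° → (-22.7146, 15.2877, 251.5000°)
go_straight(3.02): x += 3.02·cos θ, y += 3.02·sin θ → (-23.6728, 12.4238, 251.5000°)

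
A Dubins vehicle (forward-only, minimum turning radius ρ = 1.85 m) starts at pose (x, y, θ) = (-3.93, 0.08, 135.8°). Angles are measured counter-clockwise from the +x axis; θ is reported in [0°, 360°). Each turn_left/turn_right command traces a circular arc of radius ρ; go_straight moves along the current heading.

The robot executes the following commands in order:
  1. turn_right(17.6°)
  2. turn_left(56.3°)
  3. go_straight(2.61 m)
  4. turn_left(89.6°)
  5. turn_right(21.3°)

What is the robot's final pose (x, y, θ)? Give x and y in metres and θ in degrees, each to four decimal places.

(-10.5340, -0.5573, 242.8000°)

set_pose: (x, y, θ) = (-3.9300, 0.0800, 135.8000°), ρ = 1.85
turn_right(17.6°): centre at ρ to the right, rotate −17.6° → (-4.2707, 0.5321, 118.2000°)
turn_left(56.3°): centre at ρ to the left, rotate +56.3° → (-5.7238, 1.4993, 174.5000°)
go_straight(2.61): x += 2.61·cos θ, y += 2.61·sin θ → (-8.3217, 1.7495, 174.5000°)
turn_left(89.6°): centre at ρ to the left, rotate +89.6° → (-10.3393, 0.0982, 264.1000°)
turn_right(21.3°): centre at ρ to the right, rotate −21.3° → (-10.5340, -0.5573, 242.8000°)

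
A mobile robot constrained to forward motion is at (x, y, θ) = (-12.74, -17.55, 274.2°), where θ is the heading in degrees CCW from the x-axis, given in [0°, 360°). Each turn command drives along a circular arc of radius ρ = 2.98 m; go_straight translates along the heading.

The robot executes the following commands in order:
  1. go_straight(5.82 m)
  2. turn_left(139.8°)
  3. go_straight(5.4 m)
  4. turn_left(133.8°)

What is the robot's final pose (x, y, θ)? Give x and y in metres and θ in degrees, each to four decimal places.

(-6.5721, -15.8150, 187.8000°)

set_pose: (x, y, θ) = (-12.7400, -17.5500, 274.2000°), ρ = 2.98
go_straight(5.82): x += 5.82·cos θ, y += 5.82·sin θ → (-12.3138, -23.3544, 274.2000°)
turn_left(139.8°): centre at ρ to the left, rotate +139.8° → (-6.9309, -24.8877, 414.0000° ≡ 54.0000°)
go_straight(5.4): x += 5.4·cos θ, y += 5.4·sin θ → (-3.7568, -20.5190, 54.0000°)
turn_left(133.8°): centre at ρ to the left, rotate +133.8° → (-6.5721, -15.8150, 187.8000°)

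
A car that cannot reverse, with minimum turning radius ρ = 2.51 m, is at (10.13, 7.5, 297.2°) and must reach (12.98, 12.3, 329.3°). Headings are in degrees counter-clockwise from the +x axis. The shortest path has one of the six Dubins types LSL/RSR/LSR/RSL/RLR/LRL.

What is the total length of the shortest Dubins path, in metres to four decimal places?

19.7316 m

Let ψ = atan2(Δy, Δx) = atan2(4.80, 2.85) = 59.3003° be the start→goal bearing.
Normalize: d = |goal − start| / ρ = 5.582338/2.51 = 2.224039, α = (θ_start − ψ) mod 360° = 237.8997° = 4.152133 rad, β = (θ_goal − ψ) mod 360° = 269.9997° = 4.712384 rad.
Common terms: sin α = -0.847119, cos α = -0.531403, sin β = -1.000000, cos β = -0.000005, cos(α−β) = 0.847122, d² = 4.946350. Work in radians in the unit-radius frame; every candidate has L = ρ·(t + p + q).
LSL: p² = 2 + d² − 2cos(α−β) + 2d(sin α − sin β) = 5.932131; p = √p² = 2.435597; φ = atan2(cos β − cos α, d + sin α − sin β) = 0.219949 rad; t = (φ − α) mod 2π = 2.351001 rad, q = (β − φ) mod 2π = 4.492435 rad → L = 2.51·(2.351001 + 2.435597 + 4.492435) = 2.51·9.279033 = 23.290372 m
RSR: p² = 2 + d² − 2cos(α−β) + 2d(sin β − sin α) = 4.572081; p = √p² = 2.138243; φ = atan2(cos α − cos β, d − sin α + sin β) = -0.251153 rad; t = (α − φ) mod 2π = 4.403286 rad, q = (φ − β) mod 2π = 1.319648 rad → L = 2.51·(4.403286 + 2.138243 + 1.319648) = 2.51·7.861177 = 19.731555 m
LSR: p² = d² − 2 + 2cos(α−β) + 2d(sin α + sin β) = -3.575538 < 0 → infeasible
RSL: p² = d² − 2 + 2cos(α−β) − 2d(sin α + sin β) = 12.856725; p = √p² = 3.585628; φ = atan2(cos α + cos β, d − sin α − sin β) − atan2(2, p) = -0.638595 rad; t = (α − φ) mod 2π = 4.790728 rad, q = (β − φ) mod 2π = 5.350979 rad → L = 2.51·(4.790728 + 3.585628 + 5.350979) = 2.51·13.727334 = 34.455609 m
RLR: c = (6 − d² + 2cos(α−β) + 2d(sin α − sin β))/8 = 0.428490; p = 2π − arccos c = 5.155210 rad; φ = atan2(cos α − cos β, d − sin α + sin β) = -0.251153 rad; t = (α − φ + p/2) mod 2π = 0.697706 rad, q = (α − β − t + p) mod 2π = 3.897253 rad → L = 2.51·(0.697706 + 5.155210 + 3.897253) = 2.51·9.750169 = 24.472924 m
LRL: c = (6 − d² + 2cos(α−β) − 2d(sin α − sin β))/8 = 0.258484; p = 2π − arccos c = 4.973841 rad; φ = atan2(cos β − cos α, d + sin α − sin β) = 0.219949 rad; t = (φ − α + p/2) mod 2π = 4.837921 rad, q = (β − α − t + p) mod 2π = 0.696170 rad → L = 2.51·(4.837921 + 4.973841 + 0.696170) = 2.51·10.507933 = 26.374912 m
Shortest: RSR with L = 19.731555 m ≈ 19.7316 m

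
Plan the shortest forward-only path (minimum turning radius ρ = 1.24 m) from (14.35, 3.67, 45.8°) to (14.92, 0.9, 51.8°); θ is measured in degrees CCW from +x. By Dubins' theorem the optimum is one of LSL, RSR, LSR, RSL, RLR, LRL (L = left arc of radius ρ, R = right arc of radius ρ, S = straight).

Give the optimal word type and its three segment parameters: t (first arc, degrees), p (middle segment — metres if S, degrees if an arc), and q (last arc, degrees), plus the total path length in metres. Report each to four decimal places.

Let ψ = atan2(Δy, Δx) = atan2(-2.77, 0.57) = -78.3722° be the start→goal bearing.
Normalize: d = |goal − start| / ρ = 2.828038/1.24 = 2.280676, α = (θ_start − ψ) mod 360° = 124.1722° = 2.167214 rad, β = (θ_goal − ψ) mod 360° = 130.1722° = 2.271934 rad.
Common terms: sin α = 0.827353, cos α = -0.561682, sin β = 0.764109, cos β = -0.645087, cos(α−β) = 0.994522, d² = 5.201483. Work in radians in the unit-radius frame; every candidate has L = ρ·(t + p + q).
LSL: p² = 2 + d² − 2cos(α−β) + 2d(sin α − sin β) = 5.500918; p = √p² = 2.345404; φ = atan2(cos β − cos α, d + sin α − sin β) = -0.035569 rad; t = (φ − α) mod 2π = 4.080403 rad, q = (β − φ) mod 2π = 2.307502 rad → L = 1.24·(4.080403 + 2.345404 + 2.307502) = 1.24·8.733309 = 10.829303 m
RSR: p² = 2 + d² − 2cos(α−β) + 2d(sin β − sin α) = 4.923960; p = √p² = 2.219000; φ = atan2(cos α − cos β, d − sin α + sin β) = 0.037596 rad; t = (α − φ) mod 2π = 2.129618 rad, q = (φ − β) mod 2π = 4.048847 rad → L = 1.24·(2.129618 + 2.219000 + 4.048847) = 1.24·8.397465 = 10.412857 m
LSR: p² = d² − 2 + 2cos(α−β) + 2d(sin α + sin β) = 12.449746; p = √p² = 3.528420; φ = atan2(−cos α − cos β, d + sin α + sin β) − atan2(−2, p) = 0.817784 rad; t = (φ − α) mod 2π = 4.933755 rad, q = (φ − β) mod 2π = 4.829036 rad → L = 1.24·(4.933755 + 3.528420 + 4.829036) = 1.24·13.291211 = 16.481102 m
RSL: p² = d² − 2 + 2cos(α−β) − 2d(sin α + sin β) = -2.068693 < 0 → infeasible
RLR: c = (6 − d² + 2cos(α−β) + 2d(sin α − sin β))/8 = 0.384505; p = 2π − arccos c = 5.107060 rad; φ = atan2(cos α − cos β, d − sin α + sin β) = 0.037596 rad; t = (α − φ + p/2) mod 2π = 4.683148 rad, q = (α − β − t + p) mod 2π = 0.319192 rad → L = 1.24·(4.683148 + 5.107060 + 0.319192) = 1.24·10.109401 = 12.535657 m
LRL: c = (6 − d² + 2cos(α−β) − 2d(sin α − sin β))/8 = 0.312385; p = 2π − arccos c = 5.030092 rad; φ = atan2(cos β − cos α, d + sin α − sin β) = -0.035569 rad; t = (φ − α + p/2) mod 2π = 0.312264 rad, q = (β − α − t + p) mod 2π = 4.822548 rad → L = 1.24·(0.312264 + 5.030092 + 4.822548) = 1.24·10.164904 = 12.604481 m
Shortest: RSR with L = 10.412857 m ≈ 10.4129 m
Convert RSR to answer units (arcs ×180/π): t = 2.129618·180/π = 122.0181°, p = ρ·p = 1.24·2.219000 = 2.7516 m, q = 4.048847·180/π = 231.9819°, L = 10.4129 m.

RSR: t = 122.0181°, p = 2.7516 m, q = 231.9819°, L = 10.4129 m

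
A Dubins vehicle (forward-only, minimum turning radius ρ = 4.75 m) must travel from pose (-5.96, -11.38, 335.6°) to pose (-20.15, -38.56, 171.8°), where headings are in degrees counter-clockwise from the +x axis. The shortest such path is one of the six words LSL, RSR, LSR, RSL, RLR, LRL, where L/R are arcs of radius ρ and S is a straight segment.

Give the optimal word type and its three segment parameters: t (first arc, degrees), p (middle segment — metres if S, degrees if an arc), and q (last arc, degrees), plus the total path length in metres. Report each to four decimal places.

Let ψ = atan2(Δy, Δx) = atan2(-27.18, -14.19) = -117.5679° be the start→goal bearing.
Normalize: d = |goal − start| / ρ = 30.661189/4.75 = 6.454987, α = (θ_start − ψ) mod 360° = 93.1679° = 1.626087 rad, β = (θ_goal − ψ) mod 360° = 289.3679° = 5.050423 rad.
Common terms: sin α = 0.998472, cos α = -0.055263, sin β = -0.943408, cos β = 0.331633, cos(α−β) = -0.960294, d² = 41.666859. Work in radians in the unit-radius frame; every candidate has L = ρ·(t + p + q).
LSL: p² = 2 + d² − 2cos(α−β) + 2d(sin α − sin β) = 70.657070; p = √p² = 8.405776; φ = atan2(cos β − cos α, d + sin α − sin β) = 0.046044 rad; t = (φ − α) mod 2π = 4.703142 rad, q = (β − φ) mod 2π = 5.004380 rad → L = 4.75·(4.703142 + 8.405776 + 5.004380) = 4.75·18.113297 = 86.038162 m
RSR: p² = 2 + d² − 2cos(α−β) + 2d(sin β − sin α) = 20.517822; p = √p² = 4.529660; φ = atan2(cos α − cos β, d − sin α + sin β) = -0.085518 rad; t = (α − φ) mod 2π = 1.711605 rad, q = (φ − β) mod 2π = 1.147244 rad → L = 4.75·(1.711605 + 4.529660 + 1.147244) = 4.75·7.388510 = 35.095421 m
LSR: p² = d² − 2 + 2cos(α−β) + 2d(sin α + sin β) = 38.457139; p = √p² = 6.201382; φ = atan2(−cos α − cos β, d + sin α + sin β) − atan2(−2, p) = 0.269550 rad; t = (φ − α) mod 2π = 4.926648 rad, q = (φ − β) mod 2π = 1.502312 rad → L = 4.75·(4.926648 + 6.201382 + 1.502312) = 4.75·12.630341 = 59.994121 m
RSL: p² = d² − 2 + 2cos(α−β) − 2d(sin α + sin β) = 37.035403; p = √p² = 6.085672; φ = atan2(cos α + cos β, d − sin α − sin β) − atan2(2, p) = -0.274365 rad; t = (α − φ) mod 2π = 1.900452 rad, q = (β − φ) mod 2π = 5.324788 rad → L = 4.75·(1.900452 + 6.085672 + 5.324788) = 4.75·13.310912 = 63.226832 m
RLR: c = (6 − d² + 2cos(α−β) + 2d(sin α − sin β))/8 = -1.564728, |c| > 1 → infeasible
LRL: c = (6 − d² + 2cos(α−β) − 2d(sin α − sin β))/8 = -7.832134, |c| > 1 → infeasible
Shortest: RSR with L = 35.095421 m ≈ 35.0954 m
Convert RSR to answer units (arcs ×180/π): t = 1.711605·180/π = 98.0678°, p = ρ·p = 4.75·4.529660 = 21.5159 m, q = 1.147244·180/π = 65.7322°, L = 35.0954 m.

RSR: t = 98.0678°, p = 21.5159 m, q = 65.7322°, L = 35.0954 m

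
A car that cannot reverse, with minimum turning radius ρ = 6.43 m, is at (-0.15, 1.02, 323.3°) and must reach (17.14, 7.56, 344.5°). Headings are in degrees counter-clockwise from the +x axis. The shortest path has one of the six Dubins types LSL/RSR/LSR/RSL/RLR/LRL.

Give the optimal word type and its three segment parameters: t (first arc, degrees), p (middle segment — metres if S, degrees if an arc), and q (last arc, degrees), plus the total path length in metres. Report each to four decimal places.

Let ψ = atan2(Δy, Δx) = atan2(6.54, 17.29) = 20.7193° be the start→goal bearing.
Normalize: d = |goal − start| / ρ = 18.485554/6.43 = 2.874892, α = (θ_start − ψ) mod 360° = 302.5807° = 5.281030 rad, β = (θ_goal − ψ) mod 360° = 323.7807° = 5.651039 rad.
Common terms: sin α = -0.842634, cos α = 0.538487, sin β = -0.590877, cos β = 0.806761, cos(α−β) = 0.932324, d² = 8.265002. Work in radians in the unit-radius frame; every candidate has L = ρ·(t + p + q).
LSL: p² = 2 + d² − 2cos(α−β) + 2d(sin α − sin β) = 6.952810; p = √p² = 2.636818; φ = atan2(cos β − cos α, d + sin α − sin β) = 0.101918 rad; t = (φ − α) mod 2π = 1.104074 rad, q = (β − φ) mod 2π = 5.549121 rad → L = 6.43·(1.104074 + 2.636818 + 5.549121) = 6.43·9.290013 = 59.734785 m
RSR: p² = 2 + d² − 2cos(α−β) + 2d(sin β − sin α) = 9.847900; p = √p² = 3.138136; φ = atan2(cos α − cos β, d − sin α + sin β) = -0.085593 rad; t = (α − φ) mod 2π = 5.366623 rad, q = (φ − β) mod 2π = 0.546553 rad → L = 6.43·(5.366623 + 3.138136 + 0.546553) = 6.43·9.051312 = 58.199935 m
LSR: p² = d² − 2 + 2cos(α−β) + 2d(sin α + sin β) = -0.112728 < 0 → infeasible
RSL: p² = d² − 2 + 2cos(α−β) − 2d(sin α + sin β) = 16.372028; p = √p² = 4.046236; φ = atan2(cos α + cos β, d − sin α − sin β) − atan2(2, p) = -0.156420 rad; t = (α − φ) mod 2π = 5.437450 rad, q = (β − φ) mod 2π = 5.807459 rad → L = 6.43·(5.437450 + 4.046236 + 5.807459) = 6.43·15.291145 = 98.322064 m
RLR: c = (6 − d² + 2cos(α−β) + 2d(sin α − sin β))/8 = -0.230987; p = 2π − arccos c = 4.479297 rad; φ = atan2(cos α − cos β, d − sin α + sin β) = -0.085593 rad; t = (α − φ + p/2) mod 2π = 1.323085 rad, q = (α − β − t + p) mod 2π = 2.786201 rad → L = 6.43·(1.323085 + 4.479297 + 2.786201) = 6.43·8.588583 = 55.224590 m
LRL: c = (6 − d² + 2cos(α−β) − 2d(sin α − sin β))/8 = 0.130899; p = 2π − arccos c = 4.843664 rad; φ = atan2(cos β − cos α, d + sin α − sin β) = 0.101918 rad; t = (φ − α + p/2) mod 2π = 3.525906 rad, q = (β − α − t + p) mod 2π = 1.687768 rad → L = 6.43·(3.525906 + 4.843664 + 1.687768) = 6.43·10.057339 = 64.668688 m
Shortest: RLR with L = 55.224590 m ≈ 55.2246 m
Convert RLR to answer units (arcs ×180/π): t = 1.323085·180/π = 75.8072°, p = 4.479297·180/π = 256.6448°, q = 2.786201·180/π = 159.6376°, L = 55.2246 m.

RLR: t = 75.8072°, p = 256.6448°, q = 159.6376°, L = 55.2246 m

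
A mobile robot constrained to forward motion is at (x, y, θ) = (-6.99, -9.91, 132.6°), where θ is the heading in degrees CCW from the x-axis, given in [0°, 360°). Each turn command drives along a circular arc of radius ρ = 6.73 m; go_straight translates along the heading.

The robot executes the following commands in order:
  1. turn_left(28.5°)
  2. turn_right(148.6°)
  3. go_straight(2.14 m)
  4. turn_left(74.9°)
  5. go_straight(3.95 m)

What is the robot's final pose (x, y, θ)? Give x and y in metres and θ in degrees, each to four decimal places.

(-1.5058, 15.5137, 87.4000°)

set_pose: (x, y, θ) = (-6.9900, -9.9100, 132.6000°), ρ = 6.73
turn_left(28.5°): centre at ρ to the left, rotate +28.5° → (-9.7640, -8.0982, 161.1000°)
turn_right(148.6°): centre at ρ to the right, rotate −148.6° → (-9.0406, 4.8394, 12.5000°)
go_straight(2.14): x += 2.14·cos θ, y += 2.14·sin θ → (-6.9514, 5.3026, 12.5000°)
turn_left(74.9°): centre at ρ to the left, rotate +74.9° → (-1.6849, 11.5678, 87.4000°)
go_straight(3.95): x += 3.95·cos θ, y += 3.95·sin θ → (-1.5058, 15.5137, 87.4000°)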